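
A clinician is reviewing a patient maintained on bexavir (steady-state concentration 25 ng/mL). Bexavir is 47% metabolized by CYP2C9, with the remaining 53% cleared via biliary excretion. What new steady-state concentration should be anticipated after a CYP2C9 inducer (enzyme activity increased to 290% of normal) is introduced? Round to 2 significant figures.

13 ng/mL

The CYP2C9 pathway (47% of clearance) increases to 2.9× activity: 0.47 × 2.9 = 1.363.
Non-CYP routes (53%) are unchanged.
Relative clearance = 1.363 + 0.53 = 1.893.
New steady-state concentration = baseline ÷ relative clearance = 25 / 1.893 = 13 ng/mL.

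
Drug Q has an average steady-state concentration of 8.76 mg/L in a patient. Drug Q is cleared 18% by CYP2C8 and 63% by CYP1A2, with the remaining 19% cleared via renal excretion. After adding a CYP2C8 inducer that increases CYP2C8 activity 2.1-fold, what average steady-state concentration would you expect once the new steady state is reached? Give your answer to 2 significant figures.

The CYP2C8 pathway (18% of clearance) increases to 2.1× activity: 0.18 × 2.1 = 0.378.
CYP1A2 (63%) and the residual 19% are unaffected.
New clearance relative to baseline: 0.378 + 0.63 + 0.19 = 1.198.
With dosing unchanged, average steady-state concentration scales as 1/CL: 8.76 / 1.198 = 7.3 mg/L.

7.3 mg/L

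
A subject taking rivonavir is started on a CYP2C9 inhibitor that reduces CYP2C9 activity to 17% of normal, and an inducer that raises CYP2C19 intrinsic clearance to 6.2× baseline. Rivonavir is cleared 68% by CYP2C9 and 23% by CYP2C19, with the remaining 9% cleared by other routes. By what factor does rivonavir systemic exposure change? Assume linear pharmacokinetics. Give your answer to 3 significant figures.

0.613

CYP2C9: 0.68 × 0.17 = 0.1156
CYP2C19: 0.23 × 6.2 = 1.426
Other: 0.09 (unchanged)
CL_new/CL_old = 0.1156 + 1.426 + 0.09 = 1.6316.
Because systemic exposure varies inversely with clearance, the combined effect is 1 / 1.6316 = 0.613.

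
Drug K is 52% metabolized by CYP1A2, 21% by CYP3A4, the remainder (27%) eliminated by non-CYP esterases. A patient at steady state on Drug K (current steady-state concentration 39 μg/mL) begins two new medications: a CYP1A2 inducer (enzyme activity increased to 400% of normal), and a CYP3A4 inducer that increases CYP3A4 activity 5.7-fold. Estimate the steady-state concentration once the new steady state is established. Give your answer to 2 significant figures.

The CYP1A2 pathway (52% of clearance) is boosted to 4× activity: 0.52 × 4 = 2.08.
The CYP3A4 pathway (21% of clearance) is boosted to 5.7× activity: 0.21 × 5.7 = 1.197.
The remaining 27% of clearance is unaffected.
CL_new/CL_old = 2.08 + 1.197 + 0.27 = 3.547.
New steady-state concentration = 39 / 3.547 = 11 μg/mL (concentration scales inversely with clearance).

11 μg/mL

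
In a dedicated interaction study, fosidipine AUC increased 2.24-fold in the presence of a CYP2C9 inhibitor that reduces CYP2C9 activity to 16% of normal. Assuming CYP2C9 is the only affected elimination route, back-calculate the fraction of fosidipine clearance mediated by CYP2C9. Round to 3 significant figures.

0.659

Write x for the fraction cleared via CYP2C9. The observed AUC change means clearance fell to 1/2.24 = 0.4464 of baseline.
Only the CYP2C9 route changed, so 0.4464 = x·0.16 + (1 − x), giving x = 0.659.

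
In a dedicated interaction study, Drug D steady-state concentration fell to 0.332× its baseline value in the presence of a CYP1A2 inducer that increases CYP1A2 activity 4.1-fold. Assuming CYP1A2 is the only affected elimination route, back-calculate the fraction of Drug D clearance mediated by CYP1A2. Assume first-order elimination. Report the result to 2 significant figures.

0.65

Write x for the fraction cleared via CYP1A2. The observed steady-state concentration change means clearance rose to 1/0.332 = 3.012 of baseline.
Only the CYP1A2 route changed, so 3.012 = x·4.1 + (1 − x), giving x = 0.65.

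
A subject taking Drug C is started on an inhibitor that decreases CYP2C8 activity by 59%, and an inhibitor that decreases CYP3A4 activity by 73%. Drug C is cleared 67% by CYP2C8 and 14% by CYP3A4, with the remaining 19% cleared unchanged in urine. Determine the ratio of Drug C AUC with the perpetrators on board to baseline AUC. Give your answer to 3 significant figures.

1.99

CYP2C8: 0.67 × 0.41 = 0.2747
CYP3A4: 0.14 × 0.27 = 0.0378
Other: 0.19 (unchanged)
New clearance relative to baseline: 0.2747 + 0.0378 + 0.19 = 0.5025.
Because AUC varies inversely with clearance, the combined effect is 1 / 0.5025 = 1.99.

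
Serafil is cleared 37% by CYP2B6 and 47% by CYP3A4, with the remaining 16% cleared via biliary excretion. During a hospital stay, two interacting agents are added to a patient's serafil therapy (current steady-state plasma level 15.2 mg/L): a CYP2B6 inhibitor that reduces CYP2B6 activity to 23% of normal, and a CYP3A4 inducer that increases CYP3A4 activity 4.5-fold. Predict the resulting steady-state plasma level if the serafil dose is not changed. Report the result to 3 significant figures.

The CYP2B6 pathway (37% of clearance) drops to 0.23× activity: 0.37 × 0.23 = 0.0851.
The CYP3A4 pathway (47% of clearance) rises to 4.5× activity: 0.47 × 4.5 = 2.115.
Non-CYP routes (16%) are unchanged.
New clearance relative to baseline: 0.0851 + 2.115 + 0.16 = 2.3601.
New steady-state plasma level = 15.2 / 2.3601 = 6.44 mg/L (concentration scales inversely with clearance).

6.44 mg/L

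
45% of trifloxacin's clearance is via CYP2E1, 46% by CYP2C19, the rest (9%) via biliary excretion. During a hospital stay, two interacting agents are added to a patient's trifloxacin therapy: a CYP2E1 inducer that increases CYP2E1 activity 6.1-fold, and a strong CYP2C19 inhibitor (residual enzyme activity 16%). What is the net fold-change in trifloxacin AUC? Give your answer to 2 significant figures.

The CYP2E1 pathway (45% of clearance) rises to 6.1× activity: 0.45 × 6.1 = 2.745.
The CYP2C19 pathway (46% of clearance) is reduced to 0.16× activity: 0.46 × 0.16 = 0.0736.
Non-CYP routes (9%) are unchanged.
Relative clearance = 2.745 + 0.0736 + 0.09 = 2.9086.
Because AUC varies inversely with clearance, the combined effect is 1 / 2.9086 = 0.34.

0.34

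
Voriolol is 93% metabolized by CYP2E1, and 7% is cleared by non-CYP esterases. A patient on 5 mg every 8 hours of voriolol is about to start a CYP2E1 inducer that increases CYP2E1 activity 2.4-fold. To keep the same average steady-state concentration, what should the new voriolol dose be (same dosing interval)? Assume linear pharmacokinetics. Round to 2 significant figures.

The CYP2E1 pathway (93% of clearance) is boosted to 2.4× activity: 0.93 × 2.4 = 2.232.
Non-CYP routes (7%) are unchanged.
New clearance relative to baseline: 2.232 + 0.07 = 2.302.
To maintain the same steady-state level, dose must scale with clearance: new dose = 5 × 2.302 = 12 mg.

12 mg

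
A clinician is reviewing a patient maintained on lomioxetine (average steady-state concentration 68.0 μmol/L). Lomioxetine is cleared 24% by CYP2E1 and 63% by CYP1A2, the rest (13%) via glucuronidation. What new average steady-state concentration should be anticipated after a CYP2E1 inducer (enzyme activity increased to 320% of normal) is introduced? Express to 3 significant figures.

44.5 μmol/L

CYP2E1: 0.24 × 3.2 = 0.768
CYP1A2: 0.63 (unchanged)
Other: 0.13 (unchanged)
CL_new/CL_old = 0.768 + 0.63 + 0.13 = 1.528.
With dosing unchanged, average steady-state concentration scales as 1/CL: 68.0 / 1.528 = 44.5 μmol/L.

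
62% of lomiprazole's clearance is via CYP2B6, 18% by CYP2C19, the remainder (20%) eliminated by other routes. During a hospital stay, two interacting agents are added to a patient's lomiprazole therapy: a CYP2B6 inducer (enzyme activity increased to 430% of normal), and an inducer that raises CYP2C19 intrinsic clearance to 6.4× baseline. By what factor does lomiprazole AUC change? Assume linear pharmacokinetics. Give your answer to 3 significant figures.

The CYP2B6 pathway (62% of clearance) is boosted to 4.3× activity: 0.62 × 4.3 = 2.666.
The CYP2C19 pathway (18% of clearance) is boosted to 6.4× activity: 0.18 × 6.4 = 1.152.
The remaining 20% of clearance is unaffected.
Relative clearance = 2.666 + 1.152 + 0.2 = 4.018.
AUC ∝ 1/CL: fold-change = 1 / 4.018 = 0.249.

0.249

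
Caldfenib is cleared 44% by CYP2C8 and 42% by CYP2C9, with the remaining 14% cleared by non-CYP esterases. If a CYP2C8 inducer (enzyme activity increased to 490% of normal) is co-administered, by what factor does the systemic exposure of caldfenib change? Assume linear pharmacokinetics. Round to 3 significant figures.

The CYP2C8 pathway (44% of clearance) increases to 4.9× activity: 0.44 × 4.9 = 2.156.
CYP2C9 (42%) and the residual 14% are unaffected.
Relative clearance = 2.156 + 0.42 + 0.14 = 2.716.
Systemic exposure ratio = CL_old/CL_new = 1 / 2.716 = 0.368.

0.368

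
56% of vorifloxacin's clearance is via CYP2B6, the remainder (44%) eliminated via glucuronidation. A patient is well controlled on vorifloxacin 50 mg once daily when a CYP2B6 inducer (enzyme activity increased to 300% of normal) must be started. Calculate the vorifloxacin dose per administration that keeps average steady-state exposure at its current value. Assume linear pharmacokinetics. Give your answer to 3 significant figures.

106 mg

The CYP2B6 pathway (56% of clearance) rises to 3× activity: 0.56 × 3 = 1.68.
The remaining 44% of clearance is unaffected.
New clearance relative to baseline: 1.68 + 0.44 = 2.12.
Css,avg = (dose rate)/CL, so holding Css fixed requires dose ∝ CL: 50 × 2.12 = 106 mg.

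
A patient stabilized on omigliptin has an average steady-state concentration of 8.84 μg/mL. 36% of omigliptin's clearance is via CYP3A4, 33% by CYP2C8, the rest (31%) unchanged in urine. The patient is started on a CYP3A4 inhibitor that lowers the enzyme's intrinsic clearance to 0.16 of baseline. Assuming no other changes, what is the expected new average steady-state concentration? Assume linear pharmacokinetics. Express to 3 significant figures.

The CYP3A4 pathway (36% of clearance) falls to 0.16× activity: 0.36 × 0.16 = 0.0576.
CYP2C8 (33%) and the residual 31% are unaffected.
CL_new/CL_old = 0.0576 + 0.33 + 0.31 = 0.6976.
Average steady-state concentration ∝ 1/CL, so new value = 8.84 / 0.6976 = 12.7 μg/mL.

12.7 μg/mL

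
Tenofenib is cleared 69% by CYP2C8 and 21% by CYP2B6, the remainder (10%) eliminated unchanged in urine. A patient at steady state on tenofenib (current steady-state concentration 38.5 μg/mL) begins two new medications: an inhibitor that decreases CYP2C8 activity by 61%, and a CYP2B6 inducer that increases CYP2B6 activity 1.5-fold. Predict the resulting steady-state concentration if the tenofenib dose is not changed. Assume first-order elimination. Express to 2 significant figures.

The CYP2C8 pathway (69% of clearance) drops to 0.39× activity: 0.69 × 0.39 = 0.2691.
The CYP2B6 pathway (21% of clearance) rises to 1.5× activity: 0.21 × 1.5 = 0.315.
The remaining 10% of clearance is unaffected.
CL_new/CL_old = 0.2691 + 0.315 + 0.1 = 0.6841.
Dividing the baseline by the relative clearance: 38.5 / 0.6841 = 56 μg/mL.

56 μg/mL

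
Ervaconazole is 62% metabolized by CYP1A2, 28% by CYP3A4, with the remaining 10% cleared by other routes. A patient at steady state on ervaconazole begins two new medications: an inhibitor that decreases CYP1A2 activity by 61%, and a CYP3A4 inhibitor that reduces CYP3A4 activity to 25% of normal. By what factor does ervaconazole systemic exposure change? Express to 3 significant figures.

CYP1A2: 0.62 × 0.39 = 0.2418
CYP3A4: 0.28 × 0.25 = 0.07
Other: 0.1 (unchanged)
Relative clearance = 0.2418 + 0.07 + 0.1 = 0.4118.
Net systemic exposure ratio = 1 / 0.4118 = 2.43.

2.43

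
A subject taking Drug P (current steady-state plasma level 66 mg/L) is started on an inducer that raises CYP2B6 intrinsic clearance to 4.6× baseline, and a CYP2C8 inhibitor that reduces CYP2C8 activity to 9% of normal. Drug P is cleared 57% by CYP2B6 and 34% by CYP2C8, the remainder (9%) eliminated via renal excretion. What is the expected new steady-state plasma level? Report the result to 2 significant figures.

24 mg/L

CYP2B6: 0.57 × 4.6 = 2.622
CYP2C8: 0.34 × 0.09 = 0.0306
Other: 0.09 (unchanged)
Relative clearance = 2.622 + 0.0306 + 0.09 = 2.7426.
Steady-state plasma level ∝ 1/CL: new value = 66 / 2.7426 = 24 mg/L.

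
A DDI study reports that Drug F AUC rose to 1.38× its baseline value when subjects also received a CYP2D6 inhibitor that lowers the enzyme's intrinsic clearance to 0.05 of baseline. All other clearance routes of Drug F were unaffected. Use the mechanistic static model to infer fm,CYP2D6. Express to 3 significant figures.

Call the CYP2D6 fraction fm. After the interaction, CL_new/CL_old = fm × 0.05 + (1 − fm).
AUC ratio = 1 / (new CL fraction), so new CL fraction = 1 / 1.38 = 0.7246.
fm × 0.05 + 1 − fm = 0.7246  ⇒  fm × (0.05 − 1) = −0.2754  ⇒  fm = 0.290.

0.290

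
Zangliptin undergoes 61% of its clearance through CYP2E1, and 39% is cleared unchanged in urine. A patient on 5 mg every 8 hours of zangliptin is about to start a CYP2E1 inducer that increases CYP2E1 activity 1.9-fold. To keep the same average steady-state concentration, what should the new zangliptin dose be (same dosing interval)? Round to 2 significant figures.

CYP2E1: 0.61 × 1.9 = 1.159
Other: 0.39 (unchanged)
CL_new/CL_old = 1.159 + 0.39 = 1.549.
Css,avg = (dose rate)/CL, so holding Css fixed requires dose ∝ CL: 5 × 1.549 = 7.7 mg.

7.7 mg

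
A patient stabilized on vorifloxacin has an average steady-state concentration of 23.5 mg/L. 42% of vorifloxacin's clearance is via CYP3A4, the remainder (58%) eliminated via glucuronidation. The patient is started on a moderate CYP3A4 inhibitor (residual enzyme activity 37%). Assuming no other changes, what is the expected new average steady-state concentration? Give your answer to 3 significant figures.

32.0 mg/L

The CYP3A4 pathway (42% of clearance) drops to 0.37× activity: 0.42 × 0.37 = 0.1554.
The remaining 58% of clearance is unaffected.
CL_new/CL_old = 0.1554 + 0.58 = 0.7354.
Average steady-state concentration ∝ 1/CL, so new value = 23.5 / 0.7354 = 32.0 mg/L.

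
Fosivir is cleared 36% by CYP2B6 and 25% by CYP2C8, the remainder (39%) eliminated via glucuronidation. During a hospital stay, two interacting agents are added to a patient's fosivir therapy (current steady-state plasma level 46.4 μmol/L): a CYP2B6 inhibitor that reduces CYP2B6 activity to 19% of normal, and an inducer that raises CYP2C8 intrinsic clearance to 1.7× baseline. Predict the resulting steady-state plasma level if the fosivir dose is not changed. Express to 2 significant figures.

The CYP2B6 pathway (36% of clearance) falls to 0.19× activity: 0.36 × 0.19 = 0.0684.
The CYP2C8 pathway (25% of clearance) is boosted to 1.7× activity: 0.25 × 1.7 = 0.425.
Non-CYP routes (39%) are unchanged.
CL_new/CL_old = 0.0684 + 0.425 + 0.39 = 0.8834.
Dividing the baseline by the relative clearance: 46.4 / 0.8834 = 53 μmol/L.

53 μmol/L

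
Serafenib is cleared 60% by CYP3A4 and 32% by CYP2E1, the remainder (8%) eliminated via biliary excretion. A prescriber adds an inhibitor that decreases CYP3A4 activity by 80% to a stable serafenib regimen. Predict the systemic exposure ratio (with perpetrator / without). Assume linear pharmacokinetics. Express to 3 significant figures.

1.92

The CYP3A4 pathway (60% of clearance) is reduced to 0.2× activity: 0.6 × 0.2 = 0.12.
CYP2E1 (32%) and the residual 8% are unaffected.
New clearance relative to baseline: 0.12 + 0.32 + 0.08 = 0.52.
Systemic exposure ratio = CL_old/CL_new = 1 / 0.52 = 1.92.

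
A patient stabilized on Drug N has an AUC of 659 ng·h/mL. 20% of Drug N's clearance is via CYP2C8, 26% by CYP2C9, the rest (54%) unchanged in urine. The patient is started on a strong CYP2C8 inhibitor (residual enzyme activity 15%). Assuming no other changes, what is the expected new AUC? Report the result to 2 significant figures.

7.9 × 10² ng·h/mL

The CYP2C8 pathway (20% of clearance) drops to 0.15× activity: 0.2 × 0.15 = 0.03.
CYP2C9 (26%) and the residual 54% are unaffected.
Relative clearance = 0.03 + 0.26 + 0.54 = 0.83.
With dosing unchanged, AUC scales as 1/CL: 659 / 0.83 = 7.9 × 10² ng·h/mL.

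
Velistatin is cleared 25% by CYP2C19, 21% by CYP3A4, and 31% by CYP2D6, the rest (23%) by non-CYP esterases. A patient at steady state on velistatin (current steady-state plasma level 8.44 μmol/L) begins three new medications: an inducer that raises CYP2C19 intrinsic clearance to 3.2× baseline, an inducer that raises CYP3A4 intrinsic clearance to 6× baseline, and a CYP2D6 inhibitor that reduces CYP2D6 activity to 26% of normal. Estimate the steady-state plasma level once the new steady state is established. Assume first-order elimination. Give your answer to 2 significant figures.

The CYP2C19 pathway (25% of clearance) is boosted to 3.2× activity: 0.25 × 3.2 = 0.8.
The CYP3A4 pathway (21% of clearance) rises to 6× activity: 0.21 × 6 = 1.26.
The CYP2D6 pathway (31% of clearance) falls to 0.26× activity: 0.31 × 0.26 = 0.0806.
The remaining 23% of clearance is unaffected.
Relative clearance = 0.8 + 1.26 + 0.0806 + 0.23 = 2.3706.
New steady-state plasma level = 8.44 / 2.3706 = 3.6 μmol/L (concentration scales inversely with clearance).

3.6 μmol/L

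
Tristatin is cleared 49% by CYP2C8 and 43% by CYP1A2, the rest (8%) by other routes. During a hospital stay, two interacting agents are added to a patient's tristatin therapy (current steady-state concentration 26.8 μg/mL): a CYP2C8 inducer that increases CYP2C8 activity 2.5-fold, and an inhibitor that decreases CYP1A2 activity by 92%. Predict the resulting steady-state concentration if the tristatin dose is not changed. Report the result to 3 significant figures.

20.0 μg/mL

CYP2C8: 0.49 × 2.5 = 1.225
CYP1A2: 0.43 × 0.08 = 0.0344
Other: 0.08 (unchanged)
CL_new/CL_old = 1.225 + 0.0344 + 0.08 = 1.3394.
Dividing the baseline by the relative clearance: 26.8 / 1.3394 = 20.0 μg/mL.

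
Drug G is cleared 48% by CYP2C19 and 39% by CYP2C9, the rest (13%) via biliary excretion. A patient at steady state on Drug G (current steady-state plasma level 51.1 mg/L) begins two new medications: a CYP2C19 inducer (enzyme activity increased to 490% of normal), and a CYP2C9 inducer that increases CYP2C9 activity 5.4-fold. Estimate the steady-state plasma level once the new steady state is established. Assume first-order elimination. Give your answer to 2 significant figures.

11 mg/L

The CYP2C19 pathway (48% of clearance) rises to 4.9× activity: 0.48 × 4.9 = 2.352.
The CYP2C9 pathway (39% of clearance) increases to 5.4× activity: 0.39 × 5.4 = 2.106.
Non-CYP routes (13%) are unchanged.
New clearance relative to baseline: 2.352 + 2.106 + 0.13 = 4.588.
Steady-state plasma level ∝ 1/CL: new value = 51.1 / 4.588 = 11 mg/L.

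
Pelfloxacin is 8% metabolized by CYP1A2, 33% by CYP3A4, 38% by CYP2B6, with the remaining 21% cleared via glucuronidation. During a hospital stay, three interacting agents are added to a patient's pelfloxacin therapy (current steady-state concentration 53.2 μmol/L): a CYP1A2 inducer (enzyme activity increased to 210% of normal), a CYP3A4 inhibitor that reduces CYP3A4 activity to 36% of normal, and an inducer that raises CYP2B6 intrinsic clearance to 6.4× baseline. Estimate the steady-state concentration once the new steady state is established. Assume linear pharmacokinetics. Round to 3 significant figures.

The CYP1A2 pathway (8% of clearance) increases to 2.1× activity: 0.08 × 2.1 = 0.168.
The CYP3A4 pathway (33% of clearance) is reduced to 0.36× activity: 0.33 × 0.36 = 0.1188.
The CYP2B6 pathway (38% of clearance) increases to 6.4× activity: 0.38 × 6.4 = 2.432.
The remaining 21% of clearance is unaffected.
New clearance relative to baseline: 0.168 + 0.1188 + 2.432 + 0.21 = 2.9288.
New steady-state concentration = 53.2 / 2.9288 = 18.2 μmol/L (concentration scales inversely with clearance).

18.2 μmol/L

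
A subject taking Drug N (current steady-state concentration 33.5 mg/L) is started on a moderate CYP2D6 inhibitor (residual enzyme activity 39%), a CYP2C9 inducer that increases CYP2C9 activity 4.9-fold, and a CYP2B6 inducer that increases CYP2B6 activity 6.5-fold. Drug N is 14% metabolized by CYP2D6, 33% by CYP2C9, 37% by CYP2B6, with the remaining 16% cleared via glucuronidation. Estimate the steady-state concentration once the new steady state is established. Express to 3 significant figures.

7.91 mg/L

The CYP2D6 pathway (14% of clearance) falls to 0.39× activity: 0.14 × 0.39 = 0.0546.
The CYP2C9 pathway (33% of clearance) is boosted to 4.9× activity: 0.33 × 4.9 = 1.617.
The CYP2B6 pathway (37% of clearance) is boosted to 6.5× activity: 0.37 × 6.5 = 2.405.
Non-CYP routes (16%) are unchanged.
CL_new/CL_old = 0.0546 + 1.617 + 2.405 + 0.16 = 4.2366.
New steady-state concentration = 33.5 / 4.2366 = 7.91 mg/L (concentration scales inversely with clearance).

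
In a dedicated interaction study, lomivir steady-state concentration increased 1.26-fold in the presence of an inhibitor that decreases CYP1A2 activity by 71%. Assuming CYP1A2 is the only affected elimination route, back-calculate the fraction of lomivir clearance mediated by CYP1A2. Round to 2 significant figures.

0.29

CL'/CL = 1 / 1.26 = 0.7937
0.29·fm + (1 − fm) = 0.7937
fm = (0.7937 − 1) / (0.29 − 1) = 0.29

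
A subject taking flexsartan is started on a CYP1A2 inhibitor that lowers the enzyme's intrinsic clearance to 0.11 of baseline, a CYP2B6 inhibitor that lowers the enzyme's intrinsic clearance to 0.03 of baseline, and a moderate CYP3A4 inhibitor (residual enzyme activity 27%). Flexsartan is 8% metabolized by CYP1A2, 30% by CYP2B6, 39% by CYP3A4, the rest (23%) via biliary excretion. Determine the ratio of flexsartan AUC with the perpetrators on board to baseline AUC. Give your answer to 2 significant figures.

2.8

CYP1A2: 0.08 × 0.11 = 0.0088
CYP2B6: 0.3 × 0.03 = 0.009
CYP3A4: 0.39 × 0.27 = 0.1053
Other: 0.23 (unchanged)
New clearance relative to baseline: 0.0088 + 0.009 + 0.1053 + 0.23 = 0.3531.
AUC ∝ 1/CL: fold-change = 1 / 0.3531 = 2.8.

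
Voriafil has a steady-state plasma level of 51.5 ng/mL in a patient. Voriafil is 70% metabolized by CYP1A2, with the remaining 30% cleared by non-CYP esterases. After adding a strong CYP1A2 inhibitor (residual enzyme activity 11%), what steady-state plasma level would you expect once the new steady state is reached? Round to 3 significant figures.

CYP1A2: 0.7 × 0.11 = 0.077
Other: 0.3 (unchanged)
Relative clearance = 0.077 + 0.3 = 0.377.
Steady-state plasma level ∝ 1/CL, so new value = 51.5 / 0.377 = 137 ng/mL.

137 ng/mL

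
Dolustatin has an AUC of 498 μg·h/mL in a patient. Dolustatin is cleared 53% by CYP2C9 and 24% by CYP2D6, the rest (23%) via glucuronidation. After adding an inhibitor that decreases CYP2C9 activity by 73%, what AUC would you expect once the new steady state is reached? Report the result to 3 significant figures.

The CYP2C9 pathway (53% of clearance) is reduced to 0.27× activity: 0.53 × 0.27 = 0.1431.
CYP2D6 (24%) and the residual 23% are unaffected.
New clearance relative to baseline: 0.1431 + 0.24 + 0.23 = 0.6131.
New AUC = baseline ÷ relative clearance = 498 / 0.6131 = 812 μg·h/mL.

812 μg·h/mL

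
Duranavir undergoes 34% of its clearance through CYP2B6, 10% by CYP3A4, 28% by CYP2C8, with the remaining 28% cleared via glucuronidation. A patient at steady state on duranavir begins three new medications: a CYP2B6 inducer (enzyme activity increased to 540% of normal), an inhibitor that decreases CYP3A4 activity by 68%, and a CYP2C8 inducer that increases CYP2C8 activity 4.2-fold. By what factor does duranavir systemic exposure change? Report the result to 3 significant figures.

0.301

The CYP2B6 pathway (34% of clearance) rises to 5.4× activity: 0.34 × 5.4 = 1.836.
The CYP3A4 pathway (10% of clearance) falls to 0.32× activity: 0.1 × 0.32 = 0.032.
The CYP2C8 pathway (28% of clearance) increases to 4.2× activity: 0.28 × 4.2 = 1.176.
The remaining 28% of clearance is unaffected.
CL_new/CL_old = 1.836 + 0.032 + 1.176 + 0.28 = 3.324.
Net systemic exposure ratio = 1 / 3.324 = 0.301.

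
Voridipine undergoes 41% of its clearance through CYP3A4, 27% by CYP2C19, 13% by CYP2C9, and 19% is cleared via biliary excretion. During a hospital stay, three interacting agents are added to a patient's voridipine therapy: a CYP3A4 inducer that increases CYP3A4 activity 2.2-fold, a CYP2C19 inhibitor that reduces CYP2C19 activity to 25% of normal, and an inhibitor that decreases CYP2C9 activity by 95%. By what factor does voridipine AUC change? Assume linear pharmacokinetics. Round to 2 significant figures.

The CYP3A4 pathway (41% of clearance) increases to 2.2× activity: 0.41 × 2.2 = 0.902.
The CYP2C19 pathway (27% of clearance) drops to 0.25× activity: 0.27 × 0.25 = 0.0675.
The CYP2C9 pathway (13% of clearance) falls to 0.05× activity: 0.13 × 0.05 = 0.0065.
Non-CYP routes (19%) are unchanged.
Relative clearance = 0.902 + 0.0675 + 0.0065 + 0.19 = 1.166.
Net AUC ratio = 1 / 1.166 = 0.86.

0.86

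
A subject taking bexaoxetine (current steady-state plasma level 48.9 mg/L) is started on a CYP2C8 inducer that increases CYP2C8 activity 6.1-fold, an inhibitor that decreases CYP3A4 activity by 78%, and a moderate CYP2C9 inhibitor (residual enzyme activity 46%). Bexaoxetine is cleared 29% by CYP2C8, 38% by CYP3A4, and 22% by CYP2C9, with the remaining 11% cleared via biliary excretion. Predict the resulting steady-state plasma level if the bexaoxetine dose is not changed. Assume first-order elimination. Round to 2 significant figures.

24 mg/L

The CYP2C8 pathway (29% of clearance) increases to 6.1× activity: 0.29 × 6.1 = 1.769.
The CYP3A4 pathway (38% of clearance) is reduced to 0.22× activity: 0.38 × 0.22 = 0.0836.
The CYP2C9 pathway (22% of clearance) drops to 0.46× activity: 0.22 × 0.46 = 0.1012.
The remaining 11% of clearance is unaffected.
New clearance relative to baseline: 1.769 + 0.0836 + 0.1012 + 0.11 = 2.0638.
New steady-state plasma level = 48.9 / 2.0638 = 24 mg/L (concentration scales inversely with clearance).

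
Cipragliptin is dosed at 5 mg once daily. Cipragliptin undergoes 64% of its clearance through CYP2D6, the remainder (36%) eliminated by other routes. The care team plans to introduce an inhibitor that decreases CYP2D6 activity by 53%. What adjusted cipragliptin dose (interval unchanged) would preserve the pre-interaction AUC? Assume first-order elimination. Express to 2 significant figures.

3.3 mg

The CYP2D6 pathway (64% of clearance) is reduced to 0.47× activity: 0.64 × 0.47 = 0.3008.
Non-CYP routes (36%) are unchanged.
Relative clearance = 0.3008 + 0.36 = 0.6608.
Css,avg = (dose rate)/CL, so holding Css fixed requires dose ∝ CL: 5 × 0.6608 = 3.3 mg.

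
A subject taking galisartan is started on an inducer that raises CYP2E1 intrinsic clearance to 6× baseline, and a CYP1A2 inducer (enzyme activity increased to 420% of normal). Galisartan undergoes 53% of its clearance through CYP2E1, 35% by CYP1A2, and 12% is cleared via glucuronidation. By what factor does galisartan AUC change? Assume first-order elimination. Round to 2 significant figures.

0.21

The CYP2E1 pathway (53% of clearance) rises to 6× activity: 0.53 × 6 = 3.18.
The CYP1A2 pathway (35% of clearance) increases to 4.2× activity: 0.35 × 4.2 = 1.47.
The remaining 12% of clearance is unaffected.
Relative clearance = 3.18 + 1.47 + 0.12 = 4.77.
Net AUC ratio = 1 / 4.77 = 0.21.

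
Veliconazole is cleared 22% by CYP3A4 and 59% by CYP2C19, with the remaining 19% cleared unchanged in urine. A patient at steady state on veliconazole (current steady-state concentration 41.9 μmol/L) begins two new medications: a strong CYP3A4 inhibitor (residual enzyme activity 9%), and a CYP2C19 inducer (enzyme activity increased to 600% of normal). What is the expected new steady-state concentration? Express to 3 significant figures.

CYP3A4: 0.22 × 0.09 = 0.0198
CYP2C19: 0.59 × 6 = 3.54
Other: 0.19 (unchanged)
New clearance relative to baseline: 0.0198 + 3.54 + 0.19 = 3.7498.
New steady-state concentration = 41.9 / 3.7498 = 11.2 μmol/L (concentration scales inversely with clearance).

11.2 μmol/L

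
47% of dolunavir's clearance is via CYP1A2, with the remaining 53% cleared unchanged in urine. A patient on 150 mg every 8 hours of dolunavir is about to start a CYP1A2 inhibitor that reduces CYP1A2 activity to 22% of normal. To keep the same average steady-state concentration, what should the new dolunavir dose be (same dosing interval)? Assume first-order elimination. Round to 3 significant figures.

95.0 mg

The CYP1A2 pathway (47% of clearance) falls to 0.22× activity: 0.47 × 0.22 = 0.1034.
The remaining 53% of clearance is unaffected.
New clearance relative to baseline: 0.1034 + 0.53 = 0.6334.
Css,avg = (dose rate)/CL, so holding Css fixed requires dose ∝ CL: 150 × 0.6334 = 95.0 mg.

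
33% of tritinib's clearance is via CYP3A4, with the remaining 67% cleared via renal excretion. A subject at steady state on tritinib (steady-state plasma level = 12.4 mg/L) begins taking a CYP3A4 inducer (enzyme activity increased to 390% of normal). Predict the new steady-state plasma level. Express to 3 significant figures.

CYP3A4: 0.33 × 3.9 = 1.287
Other: 0.67 (unchanged)
New clearance relative to baseline: 1.287 + 0.67 = 1.957.
Steady-state plasma level ∝ 1/CL, so new value = 12.4 / 1.957 = 6.34 mg/L.

6.34 mg/L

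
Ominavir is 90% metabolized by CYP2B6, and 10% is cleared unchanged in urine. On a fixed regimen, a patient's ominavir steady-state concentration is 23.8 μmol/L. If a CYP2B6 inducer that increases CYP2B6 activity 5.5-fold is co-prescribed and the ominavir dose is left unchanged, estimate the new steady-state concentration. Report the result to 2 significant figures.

4.7 μmol/L

The CYP2B6 pathway (90% of clearance) is boosted to 5.5× activity: 0.9 × 5.5 = 4.95.
The remaining 10% of clearance is unaffected.
CL_new/CL_old = 4.95 + 0.1 = 5.05.
New steady-state concentration = baseline ÷ relative clearance = 23.8 / 5.05 = 4.7 μmol/L.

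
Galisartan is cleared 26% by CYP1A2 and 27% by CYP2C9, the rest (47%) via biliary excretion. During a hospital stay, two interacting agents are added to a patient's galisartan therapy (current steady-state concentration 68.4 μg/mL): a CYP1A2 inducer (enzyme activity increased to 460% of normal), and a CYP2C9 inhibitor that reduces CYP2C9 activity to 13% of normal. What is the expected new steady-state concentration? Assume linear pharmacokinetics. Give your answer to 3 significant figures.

The CYP1A2 pathway (26% of clearance) rises to 4.6× activity: 0.26 × 4.6 = 1.196.
The CYP2C9 pathway (27% of clearance) drops to 0.13× activity: 0.27 × 0.13 = 0.0351.
The remaining 47% of clearance is unaffected.
New clearance relative to baseline: 1.196 + 0.0351 + 0.47 = 1.7011.
Dividing the baseline by the relative clearance: 68.4 / 1.7011 = 40.2 μg/mL.

40.2 μg/mL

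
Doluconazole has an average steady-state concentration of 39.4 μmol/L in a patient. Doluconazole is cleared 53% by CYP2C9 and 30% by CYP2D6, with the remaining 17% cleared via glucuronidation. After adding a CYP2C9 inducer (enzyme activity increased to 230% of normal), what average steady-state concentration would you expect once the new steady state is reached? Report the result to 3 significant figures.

23.3 μmol/L

The CYP2C9 pathway (53% of clearance) is boosted to 2.3× activity: 0.53 × 2.3 = 1.219.
CYP2D6 (30%) and the residual 17% are unaffected.
New clearance relative to baseline: 1.219 + 0.3 + 0.17 = 1.689.
New average steady-state concentration = baseline ÷ relative clearance = 39.4 / 1.689 = 23.3 μmol/L.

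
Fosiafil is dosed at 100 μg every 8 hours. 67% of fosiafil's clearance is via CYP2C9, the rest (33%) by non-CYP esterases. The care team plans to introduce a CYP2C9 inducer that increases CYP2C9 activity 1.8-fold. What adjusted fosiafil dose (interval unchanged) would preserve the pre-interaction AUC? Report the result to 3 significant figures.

154 μg

The CYP2C9 pathway (67% of clearance) is boosted to 1.8× activity: 0.67 × 1.8 = 1.206.
The remaining 33% of clearance is unaffected.
Relative clearance = 1.206 + 0.33 = 1.536.
Exposure is unchanged when dose changes in proportion to clearance. New dose = 100 μg × 1.536 = 154 μg.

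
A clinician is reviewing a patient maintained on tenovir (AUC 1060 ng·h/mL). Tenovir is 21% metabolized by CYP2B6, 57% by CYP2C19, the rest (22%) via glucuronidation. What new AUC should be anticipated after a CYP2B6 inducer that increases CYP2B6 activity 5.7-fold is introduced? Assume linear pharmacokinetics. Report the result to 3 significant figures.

CYP2B6: 0.21 × 5.7 = 1.197
CYP2C19: 0.57 (unchanged)
Other: 0.22 (unchanged)
CL_new/CL_old = 1.197 + 0.57 + 0.22 = 1.987.
New AUC = baseline ÷ relative clearance = 1060 / 1.987 = 533 ng·h/mL.

533 ng·h/mL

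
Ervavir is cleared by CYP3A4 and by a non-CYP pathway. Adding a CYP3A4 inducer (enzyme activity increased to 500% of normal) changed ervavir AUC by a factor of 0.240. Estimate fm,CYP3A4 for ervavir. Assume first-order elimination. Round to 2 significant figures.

CL'/CL = 1 / 0.240 = 4.167
5·fm + (1 − fm) = 4.167
fm = (4.167 − 1) / (5 − 1) = 0.79

0.79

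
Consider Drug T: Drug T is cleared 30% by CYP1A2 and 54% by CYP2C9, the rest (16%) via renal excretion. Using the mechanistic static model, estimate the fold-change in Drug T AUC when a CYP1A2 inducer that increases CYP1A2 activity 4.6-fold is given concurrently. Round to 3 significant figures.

0.481

The CYP1A2 pathway (30% of clearance) is boosted to 4.6× activity: 0.3 × 4.6 = 1.38.
CYP2C9 (54%) and the residual 16% are unaffected.
Relative clearance = 1.38 + 0.54 + 0.16 = 2.08.
AUC ratio = CL_old/CL_new = 1 / 2.08 = 0.481.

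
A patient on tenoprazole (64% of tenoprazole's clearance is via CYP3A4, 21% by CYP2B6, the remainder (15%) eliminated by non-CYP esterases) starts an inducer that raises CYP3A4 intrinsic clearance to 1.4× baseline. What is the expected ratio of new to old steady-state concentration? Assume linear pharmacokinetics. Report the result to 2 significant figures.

0.80

The CYP3A4 pathway (64% of clearance) rises to 1.4× activity: 0.64 × 1.4 = 0.896.
CYP2B6 (21%) and the residual 15% are unaffected.
New clearance relative to baseline: 0.896 + 0.21 + 0.15 = 1.256.
Since steady-state concentration ∝ 1/CL, the ratio is 1 / 1.256 = 0.80.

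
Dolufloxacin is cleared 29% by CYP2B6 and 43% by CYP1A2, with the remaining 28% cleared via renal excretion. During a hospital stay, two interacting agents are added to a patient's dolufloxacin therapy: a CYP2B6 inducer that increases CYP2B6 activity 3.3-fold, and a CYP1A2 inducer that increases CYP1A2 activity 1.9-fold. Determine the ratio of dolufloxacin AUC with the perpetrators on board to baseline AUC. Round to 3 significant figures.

0.487

The CYP2B6 pathway (29% of clearance) is boosted to 3.3× activity: 0.29 × 3.3 = 0.957.
The CYP1A2 pathway (43% of clearance) increases to 1.9× activity: 0.43 × 1.9 = 0.817.
Non-CYP routes (28%) are unchanged.
Relative clearance = 0.957 + 0.817 + 0.28 = 2.054.
AUC ∝ 1/CL: fold-change = 1 / 2.054 = 0.487.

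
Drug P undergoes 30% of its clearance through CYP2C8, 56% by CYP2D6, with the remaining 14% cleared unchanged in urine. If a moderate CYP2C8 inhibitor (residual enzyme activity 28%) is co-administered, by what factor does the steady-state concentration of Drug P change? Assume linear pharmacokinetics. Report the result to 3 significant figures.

The CYP2C8 pathway (30% of clearance) drops to 0.28× activity: 0.3 × 0.28 = 0.084.
CYP2D6 (56%) and the residual 14% are unaffected.
New clearance relative to baseline: 0.084 + 0.56 + 0.14 = 0.784.
Steady-state concentration is inversely proportional to clearance, so the fold-change is 1 / 0.784 = 1.28.

1.28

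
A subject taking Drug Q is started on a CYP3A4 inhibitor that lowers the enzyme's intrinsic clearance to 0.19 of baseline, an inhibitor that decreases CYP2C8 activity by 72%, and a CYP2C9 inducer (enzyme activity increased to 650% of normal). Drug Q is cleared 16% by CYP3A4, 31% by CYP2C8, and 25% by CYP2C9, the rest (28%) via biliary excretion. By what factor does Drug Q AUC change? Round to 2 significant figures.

0.49

The CYP3A4 pathway (16% of clearance) falls to 0.19× activity: 0.16 × 0.19 = 0.0304.
The CYP2C8 pathway (31% of clearance) falls to 0.28× activity: 0.31 × 0.28 = 0.0868.
The CYP2C9 pathway (25% of clearance) is boosted to 6.5× activity: 0.25 × 6.5 = 1.625.
Non-CYP routes (28%) are unchanged.
CL_new/CL_old = 0.0304 + 0.0868 + 1.625 + 0.28 = 2.0222.
Net AUC ratio = 1 / 2.0222 = 0.49.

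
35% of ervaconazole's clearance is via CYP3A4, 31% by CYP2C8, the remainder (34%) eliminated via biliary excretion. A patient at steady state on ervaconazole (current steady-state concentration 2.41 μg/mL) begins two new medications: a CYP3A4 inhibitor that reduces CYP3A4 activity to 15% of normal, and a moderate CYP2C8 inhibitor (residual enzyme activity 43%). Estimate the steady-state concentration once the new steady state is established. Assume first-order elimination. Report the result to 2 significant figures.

The CYP3A4 pathway (35% of clearance) drops to 0.15× activity: 0.35 × 0.15 = 0.0525.
The CYP2C8 pathway (31% of clearance) falls to 0.43× activity: 0.31 × 0.43 = 0.1333.
The remaining 34% of clearance is unaffected.
CL_new/CL_old = 0.0525 + 0.1333 + 0.34 = 0.5258.
New steady-state concentration = 2.41 / 0.5258 = 4.6 μg/mL (concentration scales inversely with clearance).

4.6 μg/mL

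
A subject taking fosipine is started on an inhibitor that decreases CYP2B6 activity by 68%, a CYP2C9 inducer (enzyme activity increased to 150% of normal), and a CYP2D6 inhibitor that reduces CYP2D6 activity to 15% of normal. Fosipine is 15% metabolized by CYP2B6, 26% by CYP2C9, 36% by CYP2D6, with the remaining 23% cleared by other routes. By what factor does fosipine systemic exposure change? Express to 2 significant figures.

The CYP2B6 pathway (15% of clearance) falls to 0.32× activity: 0.15 × 0.32 = 0.048.
The CYP2C9 pathway (26% of clearance) is boosted to 1.5× activity: 0.26 × 1.5 = 0.39.
The CYP2D6 pathway (36% of clearance) drops to 0.15× activity: 0.36 × 0.15 = 0.054.
Non-CYP routes (23%) are unchanged.
New clearance relative to baseline: 0.048 + 0.39 + 0.054 + 0.23 = 0.722.
Systemic exposure ∝ 1/CL: fold-change = 1 / 0.722 = 1.4.

1.4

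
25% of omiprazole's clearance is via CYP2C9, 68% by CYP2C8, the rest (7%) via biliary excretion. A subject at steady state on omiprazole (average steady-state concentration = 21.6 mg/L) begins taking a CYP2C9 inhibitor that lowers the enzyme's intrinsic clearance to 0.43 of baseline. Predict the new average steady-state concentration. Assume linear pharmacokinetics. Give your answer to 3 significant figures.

The CYP2C9 pathway (25% of clearance) is reduced to 0.43× activity: 0.25 × 0.43 = 0.1075.
CYP2C8 (68%) and the residual 7% are unaffected.
CL_new/CL_old = 0.1075 + 0.68 + 0.07 = 0.8575.
New average steady-state concentration = baseline ÷ relative clearance = 21.6 / 0.8575 = 25.2 mg/L.

25.2 mg/L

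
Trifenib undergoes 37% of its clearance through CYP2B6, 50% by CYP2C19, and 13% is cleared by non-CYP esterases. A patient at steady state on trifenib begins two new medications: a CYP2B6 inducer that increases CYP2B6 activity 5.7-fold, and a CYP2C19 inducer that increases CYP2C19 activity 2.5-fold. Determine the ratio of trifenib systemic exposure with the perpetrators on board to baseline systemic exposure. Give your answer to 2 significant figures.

0.29

The CYP2B6 pathway (37% of clearance) is boosted to 5.7× activity: 0.37 × 5.7 = 2.109.
The CYP2C19 pathway (50% of clearance) increases to 2.5× activity: 0.5 × 2.5 = 1.25.
Non-CYP routes (13%) are unchanged.
CL_new/CL_old = 2.109 + 1.25 + 0.13 = 3.489.
Systemic exposure ∝ 1/CL: fold-change = 1 / 3.489 = 0.29.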